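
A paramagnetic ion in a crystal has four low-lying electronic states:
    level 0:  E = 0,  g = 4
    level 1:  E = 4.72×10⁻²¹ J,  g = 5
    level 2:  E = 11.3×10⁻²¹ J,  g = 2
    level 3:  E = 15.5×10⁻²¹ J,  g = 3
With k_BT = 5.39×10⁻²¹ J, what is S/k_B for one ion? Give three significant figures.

Eᵢ/kT = 0, 0.87570, 2.0965, 2.8757.
Z = Σ gᵢe^(−Eᵢ/kT) = 4·e^(−0) + 5·e^(−0.87570) + 2·e^(−2.0965) + 3·e^(−2.8757) = 4.0000 + 2.0829 + 0.24577 + 0.16913 = 6.4978.
⟨E⟩ = Σ EᵢPᵢ = 2.3439 ×10⁻²¹ J.
S/k_B = ln Z + ⟨E⟩/kT = ln(6.4978) + 2.3439/5.39 = 1.8715 + 0.43486 = 2.31.

2.31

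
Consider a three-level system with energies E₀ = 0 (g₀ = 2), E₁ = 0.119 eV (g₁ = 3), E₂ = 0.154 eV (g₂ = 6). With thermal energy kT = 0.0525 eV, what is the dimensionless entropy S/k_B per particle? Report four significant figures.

Eᵢ/kT = 0, 2.26667, 2.93333.
Z = Σ gᵢe^(−Eᵢ/kT) = 2·e^(−0) + 3·e^(−2.26667) + 6·e^(−2.93333) = 2.00000 + 0.310970 + 0.319317 = 2.63029.
⟨E⟩ = Σ EᵢPᵢ = 0.0327645 eV.
S/k_B = ln Z + ⟨E⟩/kT = ln(2.63029) + 0.0327645/0.0525 = 0.967094 + 0.624086 = 1.591.

1.591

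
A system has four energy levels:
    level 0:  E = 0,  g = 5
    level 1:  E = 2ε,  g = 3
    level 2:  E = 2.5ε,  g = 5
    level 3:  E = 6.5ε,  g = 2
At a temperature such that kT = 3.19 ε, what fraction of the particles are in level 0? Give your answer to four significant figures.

0.5466

Eᵢ/kT = 0, 0.626959, 0.783699, 2.03762.
Z = Σ gᵢe^(−Eᵢ/kT) = 5·e^(−0) + 3·e^(−0.626959) + 5·e^(−0.783699) + 2·e^(−2.03762) = 5.00000 + 1.60264 + 2.28357 + 0.260677 = 9.14689.
P₀ = g₀ e^(−E₀/kT) / Z = 5.00000/9.14689 = 0.5466.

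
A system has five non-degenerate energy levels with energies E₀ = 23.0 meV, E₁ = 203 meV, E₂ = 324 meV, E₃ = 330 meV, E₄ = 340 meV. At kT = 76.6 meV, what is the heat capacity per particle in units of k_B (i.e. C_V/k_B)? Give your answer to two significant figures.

1.1

Eᵢ/kT = 0.3003, 2.650, 4.230, 4.308, 4.439.
Z = Σ e^(−Eᵢ/kT) = e^(−0.3003) + e^(−2.650) + e^(−4.230) + e^(−4.308) + e^(−4.439) = 0.7406 + 0.07065 + 0.01455 + 0.01346 + 0.01181 = 0.8511.
⟨E⟩ = 52.34 meV, ⟨E²⟩ = 9002 meV².
C_V/k_B = (⟨E²⟩ − ⟨E⟩²)/(kT)² = (9002 − 2739)/5868 = 1.1.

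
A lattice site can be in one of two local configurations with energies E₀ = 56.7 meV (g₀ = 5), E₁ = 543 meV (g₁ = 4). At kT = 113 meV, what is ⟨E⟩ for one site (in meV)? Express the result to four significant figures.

61.90 meV

Eᵢ/kT = 0.501770, 4.80531.
Z = Σ gᵢe^(−Eᵢ/kT) = 5·e^(−0.501770) + 4·e^(−4.80531) = 3.02729 + 0.0327447 = 3.06003.
⟨E⟩ = Σ Eᵢ gᵢe^(−Eᵢ/kT) / Z = (56.7·3.02729 + 543·0.0327447) / 3.06003 = 61.90 meV.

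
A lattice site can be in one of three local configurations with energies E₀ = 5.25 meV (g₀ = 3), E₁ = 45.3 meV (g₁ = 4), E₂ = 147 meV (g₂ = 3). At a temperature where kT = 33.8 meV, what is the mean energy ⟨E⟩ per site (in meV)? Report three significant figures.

18.2 meV

Eᵢ/kT = 0.15533, 1.3402, 4.3491.
Z = Σ gᵢe^(−Eᵢ/kT) = 3·e^(−0.15533) + 4·e^(−1.3402) + 3·e^(−4.3491) = 2.5684 + 1.0472 + 0.038755 = 3.6544.
⟨E⟩ = Σ Eᵢ gᵢe^(−Eᵢ/kT) / Z = (5.25·2.5684 + 45.3·1.0472 + 147·0.038755) / 3.6544 = 18.2 meV.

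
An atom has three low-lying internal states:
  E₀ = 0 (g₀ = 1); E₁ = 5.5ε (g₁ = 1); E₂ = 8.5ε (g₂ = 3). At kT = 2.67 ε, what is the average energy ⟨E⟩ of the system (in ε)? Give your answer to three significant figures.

1.40 ε

Eᵢ/kT = 0, 2.0599, 3.1835.
Z = Σ gᵢe^(−Eᵢ/kT) = 1·e^(−0) + 1·e^(−2.0599) + 3·e^(−3.1835) = 1.0000 + 0.12747 + 0.12432 = 1.2518.
⟨E⟩ = Σ Eᵢ gᵢe^(−Eᵢ/kT) / Z = (0·1.0000 + 5.5·0.12747 + 8.5·0.12432) / 1.2518 = 1.40 ε.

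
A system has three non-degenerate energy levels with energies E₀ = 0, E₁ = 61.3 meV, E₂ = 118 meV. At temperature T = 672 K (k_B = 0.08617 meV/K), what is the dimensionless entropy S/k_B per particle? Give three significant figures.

k_BT = 0.08617 × 672 K = 57.906 meV.
Eᵢ/kT = 0, 1.0586, 2.0378.
Z = Σ e^(−Eᵢ/kT) = e^(−0) + e^(−1.0586) + e^(−2.0378) = 1.0000 + 0.34694 + 0.13032 = 1.4773.
⟨E⟩ = Σ EᵢPᵢ = 24.806 meV.
S/k_B = ln Z + ⟨E⟩/kT = ln(1.4773) + 24.806/57.906 = 0.39022 + 0.42838 = 0.819.

0.819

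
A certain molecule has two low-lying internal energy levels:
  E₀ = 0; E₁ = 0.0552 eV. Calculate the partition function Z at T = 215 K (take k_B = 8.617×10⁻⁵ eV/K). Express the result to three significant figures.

k_BT = 8.617×10⁻⁵ × 215 K = 0.018527 eV.
Eᵢ/kT = 0, 2.9794.
Z = Σ e^(−Eᵢ/kT) = e^(−0) + e^(−2.9794) = 1.0000 + 0.050823 = 1.0508.

Z = 1.05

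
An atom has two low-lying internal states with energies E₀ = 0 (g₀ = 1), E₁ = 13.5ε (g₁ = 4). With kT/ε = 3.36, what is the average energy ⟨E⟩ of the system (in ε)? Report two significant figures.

Eᵢ/kT = 0, 4.018.
Z = Σ gᵢe^(−Eᵢ/kT) = 1·e^(−0) + 4·e^(−4.018) = 1.000 + 0.07196 = 1.072.
⟨E⟩ = Σ Eᵢ gᵢe^(−Eᵢ/kT) / Z = (0·1.000 + 13.5·0.07196) / 1.072 = 0.91 ε.

0.91 ε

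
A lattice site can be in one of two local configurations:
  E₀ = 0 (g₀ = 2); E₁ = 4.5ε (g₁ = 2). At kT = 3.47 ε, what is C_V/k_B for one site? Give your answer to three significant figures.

0.284

Eᵢ/kT = 0, 1.2968.
Z = Σ gᵢe^(−Eᵢ/kT) = 2·e^(−0) + 2·e^(−1.2968) = 2.0000 + 0.54681 = 2.5468.
⟨E⟩ = 0.96617 ε, ⟨E²⟩ = 4.3478 ε².
C_V/k_B = (⟨E²⟩ − ⟨E⟩²)/(kT)² = (4.3478 − 0.93348)/12.041 = 0.284.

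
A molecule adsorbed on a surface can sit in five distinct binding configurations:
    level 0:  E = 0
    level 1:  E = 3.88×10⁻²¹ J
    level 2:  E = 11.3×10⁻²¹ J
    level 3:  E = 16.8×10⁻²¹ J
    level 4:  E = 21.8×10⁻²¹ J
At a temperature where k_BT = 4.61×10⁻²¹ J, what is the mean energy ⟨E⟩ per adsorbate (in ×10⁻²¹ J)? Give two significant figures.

2.1 ×10⁻²¹ J

Eᵢ/kT = 0, 0.8416, 2.451, 3.644, 4.729.
Z = Σ e^(−Eᵢ/kT) = e^(−0) + e^(−0.8416) + e^(−2.451) + e^(−3.644) + e^(−4.729) = 1.000 + 0.4310 + 0.08621 + 0.02615 + 0.008835 = 1.552.
⟨E⟩ = Σ Eᵢ e^(−Eᵢ/kT) / Z = (0·1.000 + 3.88·0.4310 + 11.3·0.08621 + 16.8·0.02615 + 21.8·0.008835) / 1.552 = 2.1 ×10⁻²¹ J.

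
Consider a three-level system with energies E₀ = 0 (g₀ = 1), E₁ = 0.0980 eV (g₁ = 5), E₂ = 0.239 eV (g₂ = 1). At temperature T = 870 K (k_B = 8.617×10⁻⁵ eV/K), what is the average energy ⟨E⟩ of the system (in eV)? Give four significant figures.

0.05950 eV

k_BT = 8.617×10⁻⁵ × 870 K = 0.0749679 eV.
Eᵢ/kT = 0, 1.30723, 3.18803.
Z = Σ gᵢe^(−Eᵢ/kT) = 1·e^(−0) + 5·e^(−1.30723) + 1·e^(−3.18803) = 1.00000 + 1.35284 + 0.0412531 = 2.39409.
⟨E⟩ = Σ Eᵢ gᵢe^(−Eᵢ/kT) / Z = (0·1.00000 + 0.0980·1.35284 + 0.239·0.0412531) / 2.39409 = 0.05950 eV.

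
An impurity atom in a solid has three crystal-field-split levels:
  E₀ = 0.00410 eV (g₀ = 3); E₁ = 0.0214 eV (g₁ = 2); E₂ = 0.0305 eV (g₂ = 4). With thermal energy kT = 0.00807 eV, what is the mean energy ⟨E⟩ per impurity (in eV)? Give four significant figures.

0.006481 eV

Eᵢ/kT = 0.508055, 2.65180, 3.77943.
Z = Σ gᵢe^(−Eᵢ/kT) = 3·e^(−0.508055) + 2·e^(−2.65180) + 4·e^(−3.77943) = 1.80499 + 0.141048 + 0.0913428 = 2.03738.
⟨E⟩ = Σ Eᵢ gᵢe^(−Eᵢ/kT) / Z = (0.00410·1.80499 + 0.0214·0.141048 + 0.0305·0.0913428) / 2.03738 = 0.006481 eV.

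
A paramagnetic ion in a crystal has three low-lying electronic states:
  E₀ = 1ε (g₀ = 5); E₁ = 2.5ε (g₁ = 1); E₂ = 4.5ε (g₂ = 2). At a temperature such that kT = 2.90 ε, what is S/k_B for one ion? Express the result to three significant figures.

Eᵢ/kT = 0.34483, 0.86207, 1.5517.
Z = Σ gᵢe^(−Eᵢ/kT) = 5·e^(−0.34483) + 1·e^(−0.86207) + 2·e^(−1.5517) = 3.5417 + 0.42229 + 0.42377 = 4.3878.
⟨E⟩ = Σ EᵢPᵢ = 1.4824 ε.
S/k_B = ln Z + ⟨E⟩/kT = ln(4.3878) + 1.4824/2.90 = 1.4788 + 0.51117 = 1.99.

1.99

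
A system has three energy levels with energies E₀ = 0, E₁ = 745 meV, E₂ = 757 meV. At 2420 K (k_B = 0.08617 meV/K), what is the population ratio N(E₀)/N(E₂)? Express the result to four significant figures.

k_BT = 0.08617 × 2420 K = 208.531 meV.
n₀/n₂ = exp[−(E₀−E₂)/kT] = exp(−(-757 meV)/(208.531 meV)) = exp(3.63016) = 37.72.

37.72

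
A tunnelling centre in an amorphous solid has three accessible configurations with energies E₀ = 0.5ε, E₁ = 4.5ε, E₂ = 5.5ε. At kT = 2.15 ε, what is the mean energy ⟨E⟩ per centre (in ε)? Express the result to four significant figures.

Eᵢ/kT = 0.232558, 2.09302, 2.55814.
Z = Σ e^(−Eᵢ/kT) = e^(−0.232558) + e^(−2.09302) + e^(−2.55814) = 0.792504 + 0.123314 + 0.0774487 = 0.993267.
⟨E⟩ = Σ Eᵢ e^(−Eᵢ/kT) / Z = (0.5·0.792504 + 4.5·0.123314 + 5.5·0.0774487) / 0.993267 = 1.386 ε.

1.386 ε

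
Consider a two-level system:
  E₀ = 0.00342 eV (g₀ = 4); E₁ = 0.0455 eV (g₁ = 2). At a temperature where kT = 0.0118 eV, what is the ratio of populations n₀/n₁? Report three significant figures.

70.8

n₀/n₁ = (g₀/g₁) exp[−(E₀−E₁)/kT] = (4/2) × exp(−(-0.04208 eV)/(0.0118 eV)) = (4/2) × exp(3.5661) = 70.8.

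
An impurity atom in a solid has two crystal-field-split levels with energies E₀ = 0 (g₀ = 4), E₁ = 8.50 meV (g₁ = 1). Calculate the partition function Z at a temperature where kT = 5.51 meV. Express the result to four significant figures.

Eᵢ/kT = 0, 1.54265.
Z = Σ gᵢe^(−Eᵢ/kT) = 4·e^(−0) + 1·e^(−1.54265) = 4.00000 + 0.213814 = 4.21381.

Z = 4.214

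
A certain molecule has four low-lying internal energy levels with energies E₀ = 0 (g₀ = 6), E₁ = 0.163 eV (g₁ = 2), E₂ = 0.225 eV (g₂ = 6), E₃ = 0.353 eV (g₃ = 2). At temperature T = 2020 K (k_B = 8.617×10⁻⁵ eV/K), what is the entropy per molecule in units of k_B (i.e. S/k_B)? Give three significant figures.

k_BT = 8.617×10⁻⁵ × 2020 K = 0.17406 eV.
Eᵢ/kT = 0, 0.93646, 1.2927, 2.0280.
Z = Σ gᵢe^(−Eᵢ/kT) = 6·e^(−0) + 2·e^(−0.93646) + 6·e^(−1.2927) + 2·e^(−2.0280) = 6.0000 + 0.78403 + 1.6472 + 0.26320 = 8.6944.
⟨E⟩ = Σ EᵢPᵢ = 0.068012 eV.
S/k_B = ln Z + ⟨E⟩/kT = ln(8.6944) + 0.068012/0.17406 = 2.1627 + 0.39074 = 2.55.

2.55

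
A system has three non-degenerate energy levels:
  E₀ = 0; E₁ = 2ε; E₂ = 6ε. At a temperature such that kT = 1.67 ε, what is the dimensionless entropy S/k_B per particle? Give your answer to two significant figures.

Eᵢ/kT = 0, 1.198, 3.593.
Z = Σ e^(−Eᵢ/kT) = e^(−0) + e^(−1.198) + e^(−3.593) = 1.000 + 0.3018 + 0.02752 = 1.329.
⟨E⟩ = Σ EᵢPᵢ = 0.5784 ε.
S/k_B = ln Z + ⟨E⟩/kT = ln(1.329) + 0.5784/1.67 = 0.2844 + 0.3463 = 0.63.

0.63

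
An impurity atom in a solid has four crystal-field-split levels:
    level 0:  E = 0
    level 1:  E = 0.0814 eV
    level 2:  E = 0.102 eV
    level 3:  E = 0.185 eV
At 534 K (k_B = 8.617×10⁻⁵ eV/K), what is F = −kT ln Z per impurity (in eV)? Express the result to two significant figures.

-0.012 eV

k_BT = 8.617×10⁻⁵ × 534 K = 0.04601 eV.
Eᵢ/kT = 0, 1.769, 2.217, 4.021.
Z = Σ e^(−Eᵢ/kT) = e^(−0) + e^(−1.769) + e^(−2.217) + e^(−4.021) = 1.000 + 0.1705 + 0.1089 + 0.01794 = 1.297.
F = −kT ln Z = −0.04601 × ln(1.297) = −0.04601 × 0.2601 = -0.012 eV.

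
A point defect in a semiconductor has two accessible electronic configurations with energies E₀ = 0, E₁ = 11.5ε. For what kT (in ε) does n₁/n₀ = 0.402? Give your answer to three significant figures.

12.6 ε

n₁/n₀ = exp[−(E₁−E₀)/kT] = 0.402.
⇒ (E₁−E₀)/kT = ln(1/0.402) = ln(2.4876) = 0.91132.
kT = 11.5ε / 0.91132 = 12.6 ε.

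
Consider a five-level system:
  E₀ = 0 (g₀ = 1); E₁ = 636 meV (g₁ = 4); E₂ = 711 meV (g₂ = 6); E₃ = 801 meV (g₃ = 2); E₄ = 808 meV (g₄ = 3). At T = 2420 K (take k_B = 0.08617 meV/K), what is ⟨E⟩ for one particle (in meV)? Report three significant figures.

232 meV

k_BT = 0.08617 × 2420 K = 208.53 meV.
Eᵢ/kT = 0, 3.0499, 3.4096, 3.8412, 3.8747.
Z = Σ gᵢe^(−Eᵢ/kT) = 1·e^(−0) + 4·e^(−3.0499) + 6·e^(−3.4096) + 2·e^(−3.8412) + 3·e^(−3.8747) = 1.0000 + 0.18945 + 0.19833 + 0.042936 + 0.062282 = 1.4930.
⟨E⟩ = Σ Eᵢ gᵢe^(−Eᵢ/kT) / Z = (0·1.0000 + 636·0.18945 + 711·0.19833 + 801·0.042936 + 808·0.062282) / 1.4930 = 232 meV.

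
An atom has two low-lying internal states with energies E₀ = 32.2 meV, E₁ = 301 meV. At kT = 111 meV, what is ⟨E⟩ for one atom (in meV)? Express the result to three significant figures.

Eᵢ/kT = 0.29009, 2.7117.
Z = Σ e^(−Eᵢ/kT) = e^(−0.29009) + e^(−2.7117) = 0.74820 + 0.066424 = 0.81462.
⟨E⟩ = Σ Eᵢ e^(−Eᵢ/kT) / Z = (32.2·0.74820 + 301·0.066424) / 0.81462 = 54.1 meV.

54.1 meV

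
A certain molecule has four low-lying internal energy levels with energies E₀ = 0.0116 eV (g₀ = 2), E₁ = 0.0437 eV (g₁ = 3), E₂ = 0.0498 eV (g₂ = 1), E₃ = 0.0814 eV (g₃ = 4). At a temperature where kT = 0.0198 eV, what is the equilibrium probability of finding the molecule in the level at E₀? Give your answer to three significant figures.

0.700

Eᵢ/kT = 0.58586, 2.2071, 2.5152, 4.1111.
Z = Σ gᵢe^(−Eᵢ/kT) = 2·e^(−0.58586) + 3·e^(−2.2071) + 1·e^(−2.5152) + 4·e^(−4.1111) = 1.1133 + 0.33006 + 0.080847 + 0.065559 = 1.5898.
P₀ = g₀ e^(−E₀/kT) / Z = 1.1133/1.5898 = 0.700.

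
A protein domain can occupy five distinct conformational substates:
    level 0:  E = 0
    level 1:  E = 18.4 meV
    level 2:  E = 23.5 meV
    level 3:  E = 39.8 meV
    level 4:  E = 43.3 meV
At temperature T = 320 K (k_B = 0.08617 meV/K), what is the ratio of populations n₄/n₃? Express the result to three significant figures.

0.881

k_BT = 0.08617 × 320 K = 27.574 meV.
n₄/n₃ = exp[−(E₄−E₃)/kT] = exp(−(3.5 meV)/(27.574 meV)) = exp(-0.12693) = 0.881.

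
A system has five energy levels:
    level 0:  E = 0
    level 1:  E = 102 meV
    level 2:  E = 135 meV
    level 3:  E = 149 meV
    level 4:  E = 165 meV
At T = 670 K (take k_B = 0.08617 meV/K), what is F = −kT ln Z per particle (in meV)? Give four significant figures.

k_BT = 0.08617 × 670 K = 57.7339 meV.
Eᵢ/kT = 0, 1.76673, 2.33831, 2.58081, 2.85794.
Z = Σ e^(−Eᵢ/kT) = e^(−0) + e^(−1.76673) + e^(−2.33831) + e^(−2.58081) + e^(−2.85794) = 1.00000 + 0.170891 + 0.0964906 + 0.0757127 + 0.0573869 = 1.40048.
F = −kT ln Z = −57.7339 × ln(1.40048) = −57.7339 × 0.336815 = -19.45 meV.

-19.45 meV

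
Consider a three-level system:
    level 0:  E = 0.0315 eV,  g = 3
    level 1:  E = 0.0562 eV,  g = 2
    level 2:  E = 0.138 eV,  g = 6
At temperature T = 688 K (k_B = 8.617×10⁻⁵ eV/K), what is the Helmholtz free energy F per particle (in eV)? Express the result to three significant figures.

-0.0675 eV

k_BT = 8.617×10⁻⁵ × 688 K = 0.059285 eV.
Eᵢ/kT = 0.53133, 0.94796, 2.3277.
Z = Σ gᵢe^(−Eᵢ/kT) = 3·e^(−0.53133) + 2·e^(−0.94796) + 6·e^(−2.3277) = 1.7635 + 0.77506 + 0.58512 = 3.1237.
F = −kT ln Z = −0.059285 × ln(3.1237) = −0.059285 × 1.1390 = -0.0675 eV.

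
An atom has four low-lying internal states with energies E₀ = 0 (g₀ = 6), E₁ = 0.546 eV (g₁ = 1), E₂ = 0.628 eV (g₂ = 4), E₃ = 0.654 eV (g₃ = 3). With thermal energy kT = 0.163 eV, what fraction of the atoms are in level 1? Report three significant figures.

0.00568

Eᵢ/kT = 0, 3.3497, 3.8528, 4.0123.
Z = Σ gᵢe^(−Eᵢ/kT) = 6·e^(−0) + 1·e^(−3.3497) + 4·e^(−3.8528) + 3·e^(−4.0123) = 6.0000 + 0.035095 + 0.084881 + 0.054275 = 6.1743.
P₁ = g₁ e^(−E₁/kT) / Z = 0.035095/6.1743 = 0.00568.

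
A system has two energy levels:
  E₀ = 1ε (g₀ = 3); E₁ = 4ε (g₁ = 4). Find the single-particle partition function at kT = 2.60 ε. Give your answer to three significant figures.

Eᵢ/kT = 0.38462, 1.5385.
Z = Σ gᵢe^(−Eᵢ/kT) = 3·e^(−0.38462) + 4·e^(−1.5385) = 2.0421 + 0.85881 = 2.9009.

Z = 2.90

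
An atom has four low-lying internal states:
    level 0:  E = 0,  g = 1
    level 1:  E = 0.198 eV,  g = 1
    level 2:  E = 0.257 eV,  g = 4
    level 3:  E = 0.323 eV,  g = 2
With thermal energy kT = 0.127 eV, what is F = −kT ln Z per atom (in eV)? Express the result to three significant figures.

Eᵢ/kT = 0, 1.5591, 2.0236, 2.5433.
Z = Σ gᵢe^(−Eᵢ/kT) = 1·e^(−0) + 1·e^(−1.5591) + 4·e^(−2.0236) + 2·e^(−2.5433) = 1.0000 + 0.21033 + 0.52872 + 0.15721 = 1.8963.
F = −kT ln Z = −0.127 × ln(1.8963) = −0.127 × 0.63990 = -0.0813 eV.

-0.0813 eV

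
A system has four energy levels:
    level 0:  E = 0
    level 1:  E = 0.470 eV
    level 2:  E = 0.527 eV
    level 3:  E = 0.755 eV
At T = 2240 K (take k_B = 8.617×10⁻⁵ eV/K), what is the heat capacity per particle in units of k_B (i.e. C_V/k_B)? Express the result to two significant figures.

0.96

k_BT = 8.617×10⁻⁵ × 2240 K = 0.1930 eV.
Eᵢ/kT = 0, 2.435, 2.731, 3.912.
Z = Σ e^(−Eᵢ/kT) = e^(−0) + e^(−2.435) + e^(−2.731) + e^(−3.912) = 1.000 + 0.08760 + 0.06515 + 0.02000 = 1.173.
⟨E⟩ = 0.07724 eV, ⟨E²⟩ = 0.04164 eV².
C_V/k_B = (⟨E²⟩ − ⟨E⟩²)/(kT)² = (0.04164 − 0.005966)/0.03725 = 0.96.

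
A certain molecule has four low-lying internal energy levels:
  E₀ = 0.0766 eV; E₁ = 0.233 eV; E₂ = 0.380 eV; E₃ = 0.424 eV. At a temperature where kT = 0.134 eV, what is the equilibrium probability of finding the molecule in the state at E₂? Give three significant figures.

0.0697

Eᵢ/kT = 0.57164, 1.7388, 2.8358, 3.1642.
Z = Σ e^(−Eᵢ/kT) = e^(−0.57164) + e^(−1.7388) + e^(−2.8358) + e^(−3.1642) = 0.56460 + 0.17573 + 0.058672 + 0.042248 = 0.84125.
P₂ = e^(−E₂/kT) / Z = 0.058672/0.84125 = 0.0697.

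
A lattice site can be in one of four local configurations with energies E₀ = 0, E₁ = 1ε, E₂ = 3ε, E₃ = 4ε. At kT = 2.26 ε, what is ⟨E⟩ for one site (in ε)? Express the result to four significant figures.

Eᵢ/kT = 0, 0.442478, 1.32743, 1.76991.
Z = Σ e^(−Eᵢ/kT) = e^(−0) + e^(−0.442478) + e^(−1.32743) + e^(−1.76991) = 1.00000 + 0.642442 + 0.265158 + 0.170348 = 2.07795.
⟨E⟩ = Σ Eᵢ e^(−Eᵢ/kT) / Z = (0·1.00000 + 1·0.642442 + 3·0.265158 + 4·0.170348) / 2.07795 = 1.020 ε.

1.020 ε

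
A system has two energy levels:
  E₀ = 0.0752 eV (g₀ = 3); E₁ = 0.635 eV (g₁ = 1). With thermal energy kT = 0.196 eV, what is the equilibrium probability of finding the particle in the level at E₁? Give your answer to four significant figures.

Eᵢ/kT = 0.383673, 3.23980.
Z = Σ gᵢe^(−Eᵢ/kT) = 3·e^(−0.383673) + 1·e^(−3.23980) = 2.04406 + 0.0391717 = 2.08323.
P₁ = g₁ e^(−E₁/kT) / Z = 0.0391717/2.08323 = 0.01880.

0.01880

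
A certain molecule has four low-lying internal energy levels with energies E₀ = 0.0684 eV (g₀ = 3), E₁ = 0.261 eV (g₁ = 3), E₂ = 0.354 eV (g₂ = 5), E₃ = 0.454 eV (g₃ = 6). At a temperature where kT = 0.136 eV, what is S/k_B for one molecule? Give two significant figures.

2.3

Eᵢ/kT = 0.5029, 1.919, 2.603, 3.338.
Z = Σ gᵢe^(−Eᵢ/kT) = 3·e^(−0.5029) + 3·e^(−1.919) + 5·e^(−2.603) + 6·e^(−3.338) = 1.814 + 0.4403 + 0.3703 + 0.2130 = 2.838.
⟨E⟩ = Σ EᵢPᵢ = 0.1645 eV.
S/k_B = ln Z + ⟨E⟩/kT = ln(2.838) + 0.1645/0.136 = 1.043 + 1.210 = 2.3.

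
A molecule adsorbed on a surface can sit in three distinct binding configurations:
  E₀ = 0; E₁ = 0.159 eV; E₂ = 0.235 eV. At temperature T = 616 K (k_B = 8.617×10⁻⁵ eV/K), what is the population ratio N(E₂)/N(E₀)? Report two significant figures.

k_BT = 8.617×10⁻⁵ × 616 K = 0.05308 eV.
n₂/n₀ = exp[−(E₂−E₀)/kT] = exp(−(0.235 eV)/(0.05308 eV)) = exp(-4.427) = 0.012.

0.012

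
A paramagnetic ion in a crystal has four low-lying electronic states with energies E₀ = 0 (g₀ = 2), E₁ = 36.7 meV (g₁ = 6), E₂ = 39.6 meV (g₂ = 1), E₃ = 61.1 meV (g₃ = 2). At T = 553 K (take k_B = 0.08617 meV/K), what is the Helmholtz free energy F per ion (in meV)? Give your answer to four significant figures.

k_BT = 0.08617 × 553 K = 47.6520 meV.
Eᵢ/kT = 0, 0.770167, 0.831025, 1.28221.
Z = Σ gᵢe^(−Eᵢ/kT) = 2·e^(−0) + 6·e^(−0.770167) + 1·e^(−0.831025) + 2·e^(−1.28221) = 2.00000 + 2.77761 + 0.435603 + 0.554847 = 5.76806.
F = −kT ln Z = −47.6520 × ln(5.76806) = −47.6520 × 1.75234 = -83.50 meV.

-83.50 meV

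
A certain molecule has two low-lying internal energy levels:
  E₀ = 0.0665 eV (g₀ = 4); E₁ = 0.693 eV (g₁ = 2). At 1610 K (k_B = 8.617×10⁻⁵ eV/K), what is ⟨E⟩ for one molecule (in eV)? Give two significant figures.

k_BT = 8.617×10⁻⁵ × 1610 K = 0.1387 eV.
Eᵢ/kT = 0.4795, 4.996.
Z = Σ gᵢe^(−Eᵢ/kT) = 4·e^(−0.4795) + 2·e^(−4.996) = 2.476 + 0.01353 = 2.490.
⟨E⟩ = Σ Eᵢ gᵢe^(−Eᵢ/kT) / Z = (0.0665·2.476 + 0.693·0.01353) / 2.490 = 0.070 eV.

0.070 eV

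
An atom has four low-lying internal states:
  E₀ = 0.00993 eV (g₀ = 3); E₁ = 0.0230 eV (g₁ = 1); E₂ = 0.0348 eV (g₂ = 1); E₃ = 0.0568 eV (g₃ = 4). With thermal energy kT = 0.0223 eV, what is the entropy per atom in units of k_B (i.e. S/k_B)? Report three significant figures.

Eᵢ/kT = 0.44529, 1.0314, 1.5605, 2.5471.
Z = Σ gᵢe^(−Eᵢ/kT) = 3·e^(−0.44529) + 1·e^(−1.0314) + 1·e^(−1.5605) + 4·e^(−2.5471) = 1.9219 + 0.35651 + 0.21003 + 0.31323 = 2.8017.
⟨E⟩ = Σ EᵢPᵢ = 0.018697 eV.
S/k_B = ln Z + ⟨E⟩/kT = ln(2.8017) + 0.018697/0.0223 = 1.0302 + 0.83843 = 1.87.

1.87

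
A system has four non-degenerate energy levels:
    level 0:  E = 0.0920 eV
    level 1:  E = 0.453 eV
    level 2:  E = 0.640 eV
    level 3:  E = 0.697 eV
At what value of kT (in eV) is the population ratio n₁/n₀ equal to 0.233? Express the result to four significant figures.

0.2478 eV

n₁/n₀ = exp[−(E₁−E₀)/kT] = 0.233.
⇒ (E₁−E₀)/kT = ln(1/0.233) = ln(4.29185) = 1.45672.
kT = 0.3610 eV / 1.45672 = 0.2478 eV.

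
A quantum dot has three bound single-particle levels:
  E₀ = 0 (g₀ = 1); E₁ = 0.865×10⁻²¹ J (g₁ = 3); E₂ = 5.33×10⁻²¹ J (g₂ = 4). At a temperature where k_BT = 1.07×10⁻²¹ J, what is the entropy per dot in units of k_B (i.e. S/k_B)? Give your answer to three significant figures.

Eᵢ/kT = 0, 0.80841, 4.9813.
Z = Σ gᵢe^(−Eᵢ/kT) = 1·e^(−0) + 3·e^(−0.80841) + 4·e^(−4.9813) = 1.0000 + 1.3367 + 0.027461 = 2.3642.
⟨E⟩ = Σ EᵢPᵢ = 0.55097 ×10⁻²¹ J.
S/k_B = ln Z + ⟨E⟩/kT = ln(2.3642) + 0.55097/1.07 = 0.86044 + 0.51493 = 1.38.

1.38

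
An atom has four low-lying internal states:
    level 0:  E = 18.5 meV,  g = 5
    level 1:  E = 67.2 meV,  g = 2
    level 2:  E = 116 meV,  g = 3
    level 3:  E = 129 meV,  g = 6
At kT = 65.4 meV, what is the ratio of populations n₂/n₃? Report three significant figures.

0.610

n₂/n₃ = (g₂/g₃) exp[−(E₂−E₃)/kT] = (3/6) × exp(−(-13 meV)/(65.4 meV)) = (3/6) × exp(0.19878) = 0.610.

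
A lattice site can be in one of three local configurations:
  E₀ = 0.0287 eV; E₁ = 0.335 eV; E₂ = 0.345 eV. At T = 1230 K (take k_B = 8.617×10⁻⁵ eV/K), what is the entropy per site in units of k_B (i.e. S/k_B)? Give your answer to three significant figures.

k_BT = 8.617×10⁻⁵ × 1230 K = 0.10599 eV.
Eᵢ/kT = 0.27078, 3.1607, 3.2550.
Z = Σ e^(−Eᵢ/kT) = e^(−0.27078) + e^(−3.1607) + e^(−3.2550) = 0.76278 + 0.042396 + 0.038581 = 0.84376.
⟨E⟩ = Σ EᵢPᵢ = 0.058553 eV.
S/k_B = ln Z + ⟨E⟩/kT = ln(0.84376) + 0.058553/0.10599 = -0.16989 + 0.55244 = 0.383.

0.383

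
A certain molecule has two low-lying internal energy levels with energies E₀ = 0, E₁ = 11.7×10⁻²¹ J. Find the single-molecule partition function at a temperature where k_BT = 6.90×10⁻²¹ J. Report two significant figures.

Eᵢ/kT = 0, 1.696.
Z = Σ e^(−Eᵢ/kT) = e^(−0) + e^(−1.696) = 1.000 + 0.1834 = 1.183.

Z = 1.2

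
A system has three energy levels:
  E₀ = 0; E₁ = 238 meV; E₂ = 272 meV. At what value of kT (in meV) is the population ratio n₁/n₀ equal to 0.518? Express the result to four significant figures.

n₁/n₀ = exp[−(E₁−E₀)/kT] = 0.518.
⇒ (E₁−E₀)/kT = ln(1/0.518) = ln(1.93050) = 0.657779.
kT = 238 meV / 0.657779 = 361.8 meV.

361.8 meV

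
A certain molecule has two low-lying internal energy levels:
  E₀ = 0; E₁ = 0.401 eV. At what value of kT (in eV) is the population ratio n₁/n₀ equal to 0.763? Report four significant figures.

n₁/n₀ = exp[−(E₁−E₀)/kT] = 0.763.
⇒ (E₁−E₀)/kT = ln(1/0.763) = ln(1.31062) = 0.270500.
kT = 0.401 eV / 0.270500 = 1.482 eV.

1.482 eV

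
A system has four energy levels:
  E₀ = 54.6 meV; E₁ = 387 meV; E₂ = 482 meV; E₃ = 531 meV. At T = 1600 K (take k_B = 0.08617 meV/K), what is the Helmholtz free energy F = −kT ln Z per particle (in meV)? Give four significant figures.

k_BT = 0.08617 × 1600 K = 137.872 meV.
Eᵢ/kT = 0.396019, 2.80695, 3.49600, 3.85140.
Z = Σ e^(−Eᵢ/kT) = e^(−0.396019) + e^(−2.80695) + e^(−3.49600) + e^(−3.85140) = 0.672994 + 0.0603889 + 0.0303184 + 0.0212500 = 0.784951.
F = −kT ln Z = −137.872 × ln(0.784951) = −137.872 × -0.242134 = 33.38 meV.

33.38 meV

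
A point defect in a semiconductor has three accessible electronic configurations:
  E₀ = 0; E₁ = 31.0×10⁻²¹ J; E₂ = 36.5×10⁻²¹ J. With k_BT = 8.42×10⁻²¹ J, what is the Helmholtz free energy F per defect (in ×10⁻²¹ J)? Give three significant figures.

-0.316 ×10⁻²¹ J

Eᵢ/kT = 0, 3.6817, 4.3349.
Z = Σ e^(−Eᵢ/kT) = e^(−0) + e^(−3.6817) + e^(−4.3349) = 1.0000 + 0.025180 + 0.013103 = 1.0383.
F = −kT ln Z = −8.42 × ln(1.0383) = −8.42 × 0.037585 = -0.316 ×10⁻²¹ J.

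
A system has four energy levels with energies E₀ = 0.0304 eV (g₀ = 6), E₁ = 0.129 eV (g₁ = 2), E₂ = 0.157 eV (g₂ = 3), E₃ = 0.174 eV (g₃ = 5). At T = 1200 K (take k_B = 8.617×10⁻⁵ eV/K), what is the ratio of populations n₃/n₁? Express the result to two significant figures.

k_BT = 8.617×10⁻⁵ × 1200 K = 0.1034 eV.
n₃/n₁ = (g₃/g₁) exp[−(E₃−E₁)/kT] = (5/2) × exp(−(0.045 eV)/(0.1034 eV)) = (5/2) × exp(-0.4352) = 1.6.

1.6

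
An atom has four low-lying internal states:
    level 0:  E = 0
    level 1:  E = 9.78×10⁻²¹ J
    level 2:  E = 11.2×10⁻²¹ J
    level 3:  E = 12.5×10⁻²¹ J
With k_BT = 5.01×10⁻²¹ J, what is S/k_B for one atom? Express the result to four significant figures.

Eᵢ/kT = 0, 1.95210, 2.23553, 2.49501.
Z = Σ e^(−Eᵢ/kT) = e^(−0) + e^(−1.95210) + e^(−2.23553) + e^(−2.49501) = 1.00000 + 0.141976 + 0.106935 + 0.0824956 = 1.33141.
⟨E⟩ = Σ EᵢPᵢ = 2.71696 ×10⁻²¹ J.
S/k_B = ln Z + ⟨E⟩/kT = ln(1.33141) + 2.71696/5.01 = 0.286239 + 0.542307 = 0.8285.

0.8285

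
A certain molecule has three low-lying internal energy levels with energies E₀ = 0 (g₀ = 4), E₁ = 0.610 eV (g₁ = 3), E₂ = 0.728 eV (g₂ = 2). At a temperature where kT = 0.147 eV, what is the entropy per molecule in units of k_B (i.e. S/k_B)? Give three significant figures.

Eᵢ/kT = 0, 4.1497, 4.9524.
Z = Σ gᵢe^(−Eᵢ/kT) = 4·e^(−0) + 3·e^(−4.1497) + 2·e^(−4.9524) = 4.0000 + 0.047307 + 0.014133 = 4.0614.
⟨E⟩ = Σ EᵢPᵢ = 0.0096386 eV.
S/k_B = ln Z + ⟨E⟩/kT = ln(4.0614) + 0.0096386/0.147 = 1.4015 + 0.065569 = 1.47.

1.47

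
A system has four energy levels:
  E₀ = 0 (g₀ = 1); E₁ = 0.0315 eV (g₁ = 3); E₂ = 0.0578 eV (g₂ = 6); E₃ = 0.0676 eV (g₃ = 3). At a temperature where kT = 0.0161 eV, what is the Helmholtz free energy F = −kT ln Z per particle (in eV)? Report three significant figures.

-0.00791 eV

Eᵢ/kT = 0, 1.9565, 3.5901, 4.1988.
Z = Σ gᵢe^(−Eᵢ/kT) = 1·e^(−0) + 3·e^(−1.9565) + 6·e^(−3.5901) + 3·e^(−4.1988) = 1.0000 + 0.42406 + 0.16557 + 0.045041 = 1.6347.
F = −kT ln Z = −0.0161 × ln(1.6347) = −0.0161 × 0.49146 = -0.00791 eV.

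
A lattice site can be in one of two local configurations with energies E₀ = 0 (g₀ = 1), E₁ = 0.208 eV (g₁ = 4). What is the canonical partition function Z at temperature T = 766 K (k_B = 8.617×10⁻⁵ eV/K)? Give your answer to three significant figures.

k_BT = 8.617×10⁻⁵ × 766 K = 0.066006 eV.
Eᵢ/kT = 0, 3.1512.
Z = Σ gᵢe^(−Eᵢ/kT) = 1·e^(−0) + 4·e^(−3.1512) = 1.0000 + 0.17120 = 1.1712.

Z = 1.17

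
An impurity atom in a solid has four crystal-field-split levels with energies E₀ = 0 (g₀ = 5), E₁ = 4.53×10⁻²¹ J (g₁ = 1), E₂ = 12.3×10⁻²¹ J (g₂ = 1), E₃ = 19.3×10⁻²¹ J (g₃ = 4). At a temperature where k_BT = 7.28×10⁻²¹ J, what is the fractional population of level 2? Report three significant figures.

0.0307

Eᵢ/kT = 0, 0.62225, 1.6896, 2.6511.
Z = Σ gᵢe^(−Eᵢ/kT) = 5·e^(−0) + 1·e^(−0.62225) + 1·e^(−1.6896) + 4·e^(−2.6511) = 5.0000 + 0.53674 + 0.18459 + 0.28229 = 6.0036.
P₂ = g₂ e^(−E₂/kT) / Z = 0.18459/6.0036 = 0.0307.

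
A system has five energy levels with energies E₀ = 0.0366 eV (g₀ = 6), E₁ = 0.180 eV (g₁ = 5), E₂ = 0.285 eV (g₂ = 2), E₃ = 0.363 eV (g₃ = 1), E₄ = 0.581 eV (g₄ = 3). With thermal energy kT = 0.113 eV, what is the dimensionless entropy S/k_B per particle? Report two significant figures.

Eᵢ/kT = 0.3239, 1.593, 2.522, 3.212, 5.142.
Z = Σ gᵢe^(−Eᵢ/kT) = 6·e^(−0.3239) + 5·e^(−1.593) + 2·e^(−2.522) + 1·e^(−3.212) + 3·e^(−5.142) = 4.340 + 1.017 + 0.1606 + 0.04028 + 0.01754 = 5.575.
⟨E⟩ = Σ EᵢPᵢ = 0.07399 eV.
S/k_B = ln Z + ⟨E⟩/kT = ln(5.575) + 0.07399/0.113 = 1.718 + 0.6548 = 2.4.

2.4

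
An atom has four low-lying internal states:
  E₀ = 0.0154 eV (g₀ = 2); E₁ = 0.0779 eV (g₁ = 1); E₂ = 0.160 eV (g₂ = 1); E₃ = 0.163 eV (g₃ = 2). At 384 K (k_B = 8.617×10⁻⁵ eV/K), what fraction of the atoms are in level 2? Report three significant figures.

k_BT = 8.617×10⁻⁵ × 384 K = 0.033089 eV.
Eᵢ/kT = 0.46541, 2.3543, 4.8354, 4.9261.
Z = Σ gᵢe^(−Eᵢ/kT) = 2·e^(−0.46541) + 1·e^(−2.3543) + 1·e^(−4.8354) + 2·e^(−4.9261) = 1.2558 + 0.094960 + 0.0079435 + 0.014509 = 1.3732.
P₂ = g₂ e^(−E₂/kT) / Z = 0.0079435/1.3732 = 0.00578.

0.00578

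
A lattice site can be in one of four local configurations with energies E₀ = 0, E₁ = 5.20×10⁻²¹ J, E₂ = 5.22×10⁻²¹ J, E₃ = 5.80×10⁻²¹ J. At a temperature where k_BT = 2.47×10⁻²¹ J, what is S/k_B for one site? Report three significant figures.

0.841

Eᵢ/kT = 0, 2.1053, 2.1134, 2.3482.
Z = Σ e^(−Eᵢ/kT) = e^(−0) + e^(−2.1053) + e^(−2.1134) + e^(−2.3482) = 1.0000 + 0.12181 + 0.12083 + 0.095541 = 1.3382.
⟨E⟩ = Σ EᵢPᵢ = 1.3588 ×10⁻²¹ J.
S/k_B = ln Z + ⟨E⟩/kT = ln(1.3382) + 1.3588/2.47 = 0.29133 + 0.55012 = 0.841.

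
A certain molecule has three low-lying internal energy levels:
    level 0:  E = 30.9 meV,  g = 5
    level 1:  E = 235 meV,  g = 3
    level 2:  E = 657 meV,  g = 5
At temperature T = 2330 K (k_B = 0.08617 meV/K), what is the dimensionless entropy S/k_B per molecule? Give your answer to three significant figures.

k_BT = 0.08617 × 2330 K = 200.78 meV.
Eᵢ/kT = 0.15390, 1.1704, 3.2722.
Z = Σ gᵢe^(−Eᵢ/kT) = 5·e^(−0.15390) + 3·e^(−1.1704) + 5·e^(−3.2722) = 4.2868 + 0.93073 + 0.18961 = 5.4071.
⟨E⟩ = Σ EᵢPᵢ = 87.988 meV.
S/k_B = ln Z + ⟨E⟩/kT = ln(5.4071) + 87.988/200.78 = 1.6877 + 0.43823 = 2.13.

2.13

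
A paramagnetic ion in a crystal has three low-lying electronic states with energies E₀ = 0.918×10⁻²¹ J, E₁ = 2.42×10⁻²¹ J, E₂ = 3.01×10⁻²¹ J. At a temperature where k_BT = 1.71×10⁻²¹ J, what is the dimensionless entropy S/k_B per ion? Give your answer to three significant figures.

0.960

Eᵢ/kT = 0.53684, 1.4152, 1.7602.
Z = Σ e^(−Eᵢ/kT) = e^(−0.53684) + e^(−1.4152) + e^(−1.7602) = 0.58459 + 0.24288 + 0.17201 = 0.99948.
⟨E⟩ = Σ EᵢPᵢ = 1.6430 ×10⁻²¹ J.
S/k_B = ln Z + ⟨E⟩/kT = ln(0.99948) + 1.6430/1.71 = -0.00052014 + 0.96082 = 0.960.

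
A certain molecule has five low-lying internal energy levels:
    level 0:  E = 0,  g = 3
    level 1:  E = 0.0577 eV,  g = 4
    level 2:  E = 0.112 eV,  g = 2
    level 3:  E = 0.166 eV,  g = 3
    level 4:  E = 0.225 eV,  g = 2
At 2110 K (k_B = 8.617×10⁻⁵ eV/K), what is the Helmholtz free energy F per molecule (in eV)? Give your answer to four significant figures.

-0.3949 eV

k_BT = 8.617×10⁻⁵ × 2110 K = 0.181819 eV.
Eᵢ/kT = 0, 0.317349, 0.615997, 0.912996, 1.23749.
Z = Σ gᵢe^(−Eᵢ/kT) = 3·e^(−0) + 4·e^(−0.317349) + 2·e^(−0.615997) + 3·e^(−0.912996) + 2·e^(−1.23749) = 3.00000 + 2.91231 + 1.08020 + 1.20396 + 0.580223 = 8.77669.
F = −kT ln Z = −0.181819 × ln(8.77669) = −0.181819 × 2.17210 = -0.3949 eV.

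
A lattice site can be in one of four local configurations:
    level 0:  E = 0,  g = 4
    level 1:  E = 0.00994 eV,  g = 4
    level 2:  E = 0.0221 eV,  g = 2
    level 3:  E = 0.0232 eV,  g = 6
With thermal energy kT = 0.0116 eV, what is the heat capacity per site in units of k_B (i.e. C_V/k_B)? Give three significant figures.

Eᵢ/kT = 0, 0.85690, 1.9052, 2.0000.
Z = Σ gᵢe^(−Eᵢ/kT) = 4·e^(−0) + 4·e^(−0.85690) + 2·e^(−1.9052) + 6·e^(−2.0000) = 4.0000 + 1.6979 + 0.29759 + 0.81201 = 6.8075.
⟨E⟩ = 0.0062126 eV, ⟨E²⟩ = 0.00011020 eV².
C_V/k_B = (⟨E²⟩ − ⟨E⟩²)/(kT)² = (0.00011020 − 0.000038596)/0.00013456 = 0.532.

0.532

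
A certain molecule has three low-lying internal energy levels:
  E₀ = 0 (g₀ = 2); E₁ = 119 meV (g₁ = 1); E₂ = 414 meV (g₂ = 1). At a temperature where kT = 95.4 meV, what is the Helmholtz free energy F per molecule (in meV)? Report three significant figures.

-79.5 meV

Eᵢ/kT = 0, 1.2474, 4.3396.
Z = Σ gᵢe^(−Eᵢ/kT) = 2·e^(−0) + 1·e^(−1.2474) + 1·e^(−4.3396) = 2.0000 + 0.28725 + 0.013042 = 2.3003.
F = −kT ln Z = −95.4 × ln(2.3003) = −95.4 × 0.83304 = -79.5 meV.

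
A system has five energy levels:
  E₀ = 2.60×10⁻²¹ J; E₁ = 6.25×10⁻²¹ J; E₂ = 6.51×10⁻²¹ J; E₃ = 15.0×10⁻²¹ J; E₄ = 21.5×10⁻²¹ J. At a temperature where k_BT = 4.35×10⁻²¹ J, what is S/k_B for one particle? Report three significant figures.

1.14

Eᵢ/kT = 0.59770, 1.4368, 1.4966, 3.4483, 4.9425.
Z = Σ e^(−Eᵢ/kT) = e^(−0.59770) + e^(−1.4368) + e^(−1.4966) + e^(−3.4483) + e^(−4.9425) = 0.55008 + 0.23769 + 0.22389 + 0.031800 + 0.0071367 = 1.0506.
⟨E⟩ = Σ EᵢPᵢ = 4.7627 ×10⁻²¹ J.
S/k_B = ln Z + ⟨E⟩/kT = ln(1.0506) + 4.7627/4.35 = 0.049361 + 1.0949 = 1.14.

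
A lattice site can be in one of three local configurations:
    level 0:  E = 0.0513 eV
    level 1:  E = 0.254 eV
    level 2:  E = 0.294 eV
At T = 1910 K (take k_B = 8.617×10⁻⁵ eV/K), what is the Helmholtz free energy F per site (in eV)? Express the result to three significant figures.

k_BT = 8.617×10⁻⁵ × 1910 K = 0.16458 eV.
Eᵢ/kT = 0.31170, 1.5433, 1.7864.
Z = Σ e^(−Eᵢ/kT) = e^(−0.31170) + e^(−1.5433) + e^(−1.7864) = 0.73220 + 0.21367 + 0.16756 = 1.1134.
F = −kT ln Z = −0.16458 × ln(1.1134) = −0.16458 × 0.10742 = -0.0177 eV.

-0.0177 eV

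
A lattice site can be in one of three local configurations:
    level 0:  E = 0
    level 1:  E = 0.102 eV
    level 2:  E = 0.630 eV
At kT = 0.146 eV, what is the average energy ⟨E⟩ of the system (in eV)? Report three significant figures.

Eᵢ/kT = 0, 0.69863, 4.3151.
Z = Σ e^(−Eᵢ/kT) = e^(−0) + e^(−0.69863) + e^(−4.3151) = 1.0000 + 0.49727 + 0.013365 = 1.5106.
⟨E⟩ = Σ Eᵢ e^(−Eᵢ/kT) / Z = (0·1.0000 + 0.102·0.49727 + 0.630·0.013365) / 1.5106 = 0.0392 eV.

0.0392 eV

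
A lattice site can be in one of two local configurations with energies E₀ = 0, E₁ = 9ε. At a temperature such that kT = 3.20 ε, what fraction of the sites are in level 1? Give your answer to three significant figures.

0.0567

Eᵢ/kT = 0, 2.8125.
Z = Σ e^(−Eᵢ/kT) = e^(−0) + e^(−2.8125) = 1.0000 + 0.060055 = 1.0601.
P₁ = e^(−E₁/kT) / Z = 0.060055/1.0601 = 0.0567.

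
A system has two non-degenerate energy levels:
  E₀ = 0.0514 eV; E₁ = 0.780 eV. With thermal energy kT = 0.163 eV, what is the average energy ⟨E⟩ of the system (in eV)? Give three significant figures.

0.0596 eV

Eᵢ/kT = 0.31534, 4.7853.
Z = Σ e^(−Eᵢ/kT) = e^(−0.31534) + e^(−4.7853) = 0.72954 + 0.0083516 = 0.73789.
⟨E⟩ = Σ Eᵢ e^(−Eᵢ/kT) / Z = (0.0514·0.72954 + 0.780·0.0083516) / 0.73789 = 0.0596 eV.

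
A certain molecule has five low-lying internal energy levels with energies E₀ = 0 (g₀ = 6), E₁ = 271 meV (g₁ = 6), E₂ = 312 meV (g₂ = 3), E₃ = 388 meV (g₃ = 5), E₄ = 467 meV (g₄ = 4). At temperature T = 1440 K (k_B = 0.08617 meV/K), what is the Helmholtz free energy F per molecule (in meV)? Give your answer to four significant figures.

k_BT = 0.08617 × 1440 K = 124.085 meV.
Eᵢ/kT = 0, 2.18399, 2.51441, 3.12689, 3.76355.
Z = Σ gᵢe^(−Eᵢ/kT) = 6·e^(−0) + 6·e^(−2.18399) + 3·e^(−2.51441) + 5·e^(−3.12689) + 4·e^(−3.76355) = 6.00000 + 0.675548 + 0.242732 + 0.219270 + 0.0928049 = 7.23035.
F = −kT ln Z = −124.085 × ln(7.23035) = −124.085 × 1.97829 = -245.5 meV.

-245.5 meV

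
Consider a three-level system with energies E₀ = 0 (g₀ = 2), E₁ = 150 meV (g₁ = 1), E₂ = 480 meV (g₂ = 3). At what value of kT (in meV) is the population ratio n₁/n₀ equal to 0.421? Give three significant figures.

n₁/n₀ = (g₁/g₀) exp[−(E₁−E₀)/kT] = 0.421.
⇒ (E₁−E₀)/kT = ln((1/2)/0.421) = ln(1.1876) = 0.17193.
kT = 150 meV / 0.17193 = 872 meV.

872 meV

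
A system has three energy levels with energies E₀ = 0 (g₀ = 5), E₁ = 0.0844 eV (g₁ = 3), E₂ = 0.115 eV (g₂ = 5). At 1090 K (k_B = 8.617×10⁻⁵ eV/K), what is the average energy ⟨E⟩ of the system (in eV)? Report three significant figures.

0.0354 eV

k_BT = 8.617×10⁻⁵ × 1090 K = 0.093925 eV.
Eᵢ/kT = 0, 0.89859, 1.2244.
Z = Σ gᵢe^(−Eᵢ/kT) = 5·e^(−0) + 3·e^(−0.89859) + 5·e^(−1.2244) = 5.0000 + 1.2214 + 1.4697 = 7.6911.
⟨E⟩ = Σ Eᵢ gᵢe^(−Eᵢ/kT) / Z = (0·5.0000 + 0.0844·1.2214 + 0.115·1.4697) / 7.6911 = 0.0354 eV.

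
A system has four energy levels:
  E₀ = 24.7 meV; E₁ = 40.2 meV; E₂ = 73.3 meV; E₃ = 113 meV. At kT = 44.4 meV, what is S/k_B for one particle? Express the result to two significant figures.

Eᵢ/kT = 0.5563, 0.9054, 1.651, 2.545.
Z = Σ e^(−Eᵢ/kT) = e^(−0.5563) + e^(−0.9054) + e^(−1.651) + e^(−2.545) = 0.5733 + 0.4044 + 0.1919 + 0.07847 = 1.248.
⟨E⟩ = Σ EᵢPᵢ = 42.75 meV.
S/k_B = ln Z + ⟨E⟩/kT = ln(1.248) + 42.75/44.4 = 0.2215 + 0.9628 = 1.2.

1.2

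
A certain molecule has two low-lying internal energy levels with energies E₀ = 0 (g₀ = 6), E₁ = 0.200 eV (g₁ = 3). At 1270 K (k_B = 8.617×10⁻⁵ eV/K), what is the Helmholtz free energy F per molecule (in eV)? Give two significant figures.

-0.20 eV

k_BT = 8.617×10⁻⁵ × 1270 K = 0.1094 eV.
Eᵢ/kT = 0, 1.828.
Z = Σ gᵢe^(−Eᵢ/kT) = 6·e^(−0) + 3·e^(−1.828) = 6.000 + 0.4822 = 6.482.
F = −kT ln Z = −0.1094 × ln(6.482) = −0.1094 × 1.869 = -0.20 eV.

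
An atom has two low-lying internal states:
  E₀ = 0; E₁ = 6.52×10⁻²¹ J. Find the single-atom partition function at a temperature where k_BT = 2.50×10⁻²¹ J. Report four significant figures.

Eᵢ/kT = 0, 2.60800.
Z = Σ e^(−Eᵢ/kT) = e^(−0) + e^(−2.60800) = 1.00000 + 0.0736818 = 1.07368.

Z = 1.074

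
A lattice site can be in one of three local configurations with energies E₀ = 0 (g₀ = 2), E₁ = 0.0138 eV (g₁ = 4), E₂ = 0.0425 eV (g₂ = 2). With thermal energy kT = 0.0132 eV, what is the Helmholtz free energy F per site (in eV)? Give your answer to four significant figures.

Eᵢ/kT = 0, 1.04545, 3.21970.
Z = Σ gᵢe^(−Eᵢ/kT) = 2·e^(−0) + 4·e^(−1.04545) + 2·e^(−3.21970) = 2.00000 + 1.40613 + 0.0799341 = 3.48606.
F = −kT ln Z = −0.0132 × ln(3.48606) = −0.0132 × 1.24877 = -0.01648 eV.

-0.01648 eV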